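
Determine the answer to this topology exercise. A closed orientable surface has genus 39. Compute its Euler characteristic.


For a closed orientable surface of genus g: chi = 2 - 2g.
Here g = 39.
chi = 2 - 2*39 = 2 - 78 = -76

-76


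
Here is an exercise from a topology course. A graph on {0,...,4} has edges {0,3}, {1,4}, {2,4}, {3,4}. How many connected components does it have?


Run DFS/union-find over 5 vertices.
V = 5, E = 4.
Number of components = 1

1


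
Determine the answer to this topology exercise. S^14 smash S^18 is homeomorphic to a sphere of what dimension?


S^m ^ S^n = S^{m+n}.
k = 14 + 18 = 32

32


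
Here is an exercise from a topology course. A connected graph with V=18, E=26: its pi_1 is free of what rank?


For a connected graph: rank(pi_1) = b_1 = E - V + 1 = 1 - chi.
chi = V - E = 18 - 26 = -8.
rank = 1 - (-8) = 26 - 18 + 1 = 9

9


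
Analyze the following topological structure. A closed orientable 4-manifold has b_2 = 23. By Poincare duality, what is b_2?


Poincare duality for closed orientable n-manifolds: b_k = b_{n-k}.
Here n = 4, so b_2 = b_2 = 23

23


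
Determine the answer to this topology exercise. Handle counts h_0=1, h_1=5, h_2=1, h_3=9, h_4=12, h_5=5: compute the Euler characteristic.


Handles of index k contribute (-1)^k to chi (same as CW cells).
chi = (1) + (-5) + (1) + (-9) + (12) + (-5) = -5

-5


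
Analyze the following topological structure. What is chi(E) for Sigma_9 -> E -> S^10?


chi(S^10) = 2 (n even), chi(Sigma_9) = 2 - 2*9 = -16.
chi(E) = 2 * (-16) = -32

-32


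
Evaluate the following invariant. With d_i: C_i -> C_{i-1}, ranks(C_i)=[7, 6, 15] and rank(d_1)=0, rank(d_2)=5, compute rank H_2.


rank H_k = rank(ker d_k) - rank(im d_{k+1}).
rank(ker d_2) = rank(C_2) - rank(d_2) = 15 - 5 = 10.
rank(im d_{2+1}) = 0.
rank H_2 = 10 - 0 = 10

10


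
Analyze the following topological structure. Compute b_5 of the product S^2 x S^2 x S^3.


Each S^d has Poincare polynomial 1 + t^d.
The product S^2 x S^2 x S^3 has Poincare polynomial prod(1+t^d_i).
Expanding: b_0=1, b_2=2, b_3=1, b_4=1, b_5=2, b_7=1.
b_5 = 2

2


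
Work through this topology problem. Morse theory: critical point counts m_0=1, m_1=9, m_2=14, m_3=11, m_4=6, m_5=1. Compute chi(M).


Morse theory: chi(M) = sum_k (-1)^k m_k where m_k = #(index-k critical points).
= (1) + (-9) + (14) + (-11) + (6) + (-1) = 0

0


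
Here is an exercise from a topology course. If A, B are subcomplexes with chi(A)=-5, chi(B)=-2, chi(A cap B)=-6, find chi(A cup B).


chi(A cup B) = chi(A) + chi(B) - chi(A cap B)
= -5 + (-2) - (-6)
= -1

-1


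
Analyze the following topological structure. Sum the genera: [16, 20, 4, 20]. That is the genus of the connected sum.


Genus is additive under connected sum of orientable surfaces.
g = 16 + 20 + 4 + 20 = 60

60


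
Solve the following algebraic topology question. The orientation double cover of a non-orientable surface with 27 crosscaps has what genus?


chi(N_27) = 2 - 27 = -25.
Double cover: chi(Sigma_g) = 2 * chi(N_27) = 2*(-25) = -50.
2 - 2g = -50, so g = (2 - (-50))/2 = 52/2 = 26

26


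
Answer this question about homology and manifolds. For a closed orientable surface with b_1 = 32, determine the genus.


For a closed orientable surface: b_1 = 2g.
32 = 2g
g = 32 / 2 = 16

16


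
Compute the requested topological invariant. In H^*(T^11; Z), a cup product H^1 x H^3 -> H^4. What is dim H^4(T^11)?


Cup product: H^p x H^q -> H^{p+q}; here p+q = 1+3 = 4.
rank H^k(T^n) = C(n,k).
C(11,4) = 330

330


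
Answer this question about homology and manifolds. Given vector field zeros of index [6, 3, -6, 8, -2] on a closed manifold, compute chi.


Poincare-Hopf: chi(M) = sum of indices of zeros.
chi = (6) + (3) + (-6) + (8) + (-2) = 9

9


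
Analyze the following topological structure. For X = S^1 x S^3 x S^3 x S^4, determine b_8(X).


Each S^d has Poincare polynomial 1 + t^d.
The product S^1 x S^3 x S^3 x S^4 has Poincare polynomial prod(1+t^d_i).
Expanding: b_0=1, b_1=1, b_3=2, b_4=3, b_5=1, b_6=1, b_7=3, b_8=2, b_10=1, b_11=1.
b_8 = 2

2


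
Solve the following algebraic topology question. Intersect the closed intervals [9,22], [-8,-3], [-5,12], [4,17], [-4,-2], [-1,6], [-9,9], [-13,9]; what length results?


Intersection = [max(a_i), min(b_i)] = [9, -3].
Since 9 > -3, the intersection is empty.
Length = 0

0


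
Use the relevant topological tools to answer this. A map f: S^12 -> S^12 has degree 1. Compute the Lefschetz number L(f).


On S^12: L(f) = tr(f_0*) + (-1)^12 tr(f_12*) = 1 + (-1)^12 * deg(f).
L(f) = 1 + (-1)^12 * 1 = 1 + 1 = 2

2


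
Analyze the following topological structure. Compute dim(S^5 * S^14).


Join of spheres: S^m * S^n = S^{m+n+1}.
dim = 5 + 14 + 1 = 20

20


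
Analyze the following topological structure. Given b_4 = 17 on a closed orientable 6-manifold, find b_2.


Poincare duality for closed orientable n-manifolds: b_k = b_{n-k}.
Here n = 6, so b_2 = b_4 = 17

17


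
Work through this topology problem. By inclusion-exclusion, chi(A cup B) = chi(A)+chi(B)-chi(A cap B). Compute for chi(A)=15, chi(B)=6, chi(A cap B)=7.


chi(A cup B) = chi(A) + chi(B) - chi(A cap B)
= 15 + (6) - (7)
= 14

14


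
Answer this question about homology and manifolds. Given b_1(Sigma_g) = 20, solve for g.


For a closed orientable surface: b_1 = 2g.
20 = 2g
g = 20 / 2 = 10

10


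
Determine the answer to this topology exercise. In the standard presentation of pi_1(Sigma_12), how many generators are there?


Standard presentation: pi_1(Sigma_g) = <a_1,b_1,...,a_g,b_g | [a_1,b_1]...[a_g,b_g] = 1>.
Number of generators = 2g = 2*12 = 24

24


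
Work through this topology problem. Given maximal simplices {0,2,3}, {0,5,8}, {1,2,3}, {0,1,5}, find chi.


Enumerate all faces; f-vector: f_0=6, f_1=10, f_2=4.
chi = sum (-1)^k f_k = 0

0


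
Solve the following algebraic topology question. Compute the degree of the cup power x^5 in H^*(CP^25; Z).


|x| = 2 in H^*(CP^n).
|x^5| = 5 * |x| = 5 * 2 = 10

10


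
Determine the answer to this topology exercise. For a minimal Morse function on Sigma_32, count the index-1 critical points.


A perfect Morse function has m_k = b_k.
For Sigma_32: b_0=1, b_1=2g=64, b_2=1.
Saddles m_1 = 2g = 64

64


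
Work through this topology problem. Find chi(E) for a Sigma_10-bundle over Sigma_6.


For a fiber bundle F -> E -> B (with CW structure): chi(E) = chi(B) * chi(F).
chi(Sigma_6) = -10, chi(Sigma_10) = -18.
chi(E) = (-10) * (-18) = 180

180


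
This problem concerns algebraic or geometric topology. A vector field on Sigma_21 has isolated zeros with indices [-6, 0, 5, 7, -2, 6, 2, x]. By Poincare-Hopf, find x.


Poincare-Hopf: sum of indices = chi(M).
chi(Sigma_21) = 2 - 2*21 = -40.
Sum of known indices = 12.
x = chi - (sum known) = -40 - (12) = -52

-52


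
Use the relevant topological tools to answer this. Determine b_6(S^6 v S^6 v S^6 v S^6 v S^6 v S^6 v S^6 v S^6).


For a wedge of spheres, H_k (k>0) is free on one generator per sphere of dimension k.
Spheres of dimension 6: count = 8.
b_6 = 8

8


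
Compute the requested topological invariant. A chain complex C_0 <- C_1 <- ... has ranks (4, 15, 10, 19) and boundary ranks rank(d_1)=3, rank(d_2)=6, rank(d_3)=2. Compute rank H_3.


rank H_k = rank(ker d_k) - rank(im d_{k+1}).
rank(ker d_3) = rank(C_3) - rank(d_3) = 19 - 2 = 17.
rank(im d_{3+1}) = 0.
rank H_3 = 17 - 0 = 17

17


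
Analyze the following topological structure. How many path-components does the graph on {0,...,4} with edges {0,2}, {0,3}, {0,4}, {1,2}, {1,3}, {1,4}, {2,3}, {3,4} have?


Run DFS/union-find over 5 vertices.
V = 5, E = 8.
Number of components = 1

1


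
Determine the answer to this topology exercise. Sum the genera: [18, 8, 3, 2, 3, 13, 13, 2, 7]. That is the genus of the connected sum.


Genus is additive under connected sum of orientable surfaces.
g = 18 + 8 + 3 + 2 + 3 + 13 + 13 + 2 + 7 = 69

69


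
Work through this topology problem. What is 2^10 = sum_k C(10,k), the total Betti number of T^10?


b_k(T^10) = C(10,k), so the sum over k is sum_k C(10,k) = 2^10.
Total = 2^10 = 1024

1024


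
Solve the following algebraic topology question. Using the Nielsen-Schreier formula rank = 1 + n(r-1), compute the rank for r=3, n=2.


Nielsen-Schreier: an index-n subgroup of F_r is free of rank 1 + n(r-1).
Equivalently: chi(cover) = n*chi(base); chi(vee_r S^1) = 1 - 3 = -2.
chi(E) = 2*(-2) = -4; rank = 1 - chi(E) = 1 - (-4) = 5.
rank = 1 + 2*(3-1) = 1 + 4 = 5

5


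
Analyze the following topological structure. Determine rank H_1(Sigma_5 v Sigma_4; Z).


For a wedge: H_1(A v B) = H_1(A) + H_1(B).
b_1(Sigma_5) = 10, b_1(Sigma_4) = 8.
b_1 = 10 + 8 = 18

18


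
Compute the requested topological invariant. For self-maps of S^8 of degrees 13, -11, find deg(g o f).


Degree is multiplicative under composition: deg(g o f) = deg(g) * deg(f).
= -11 * 13 = -143

-143


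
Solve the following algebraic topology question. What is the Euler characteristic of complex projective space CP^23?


CP^23 has one cell in each even dimension 0, 2, ..., 2*23 (23+1 cells total).
All cells are even-dimensional, so chi = number of cells.
chi = 23 + 1 = 24

24


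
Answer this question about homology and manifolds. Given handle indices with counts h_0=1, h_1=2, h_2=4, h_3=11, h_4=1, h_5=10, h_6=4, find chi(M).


Handles of index k contribute (-1)^k to chi (same as CW cells).
chi = (1) + (-2) + (4) + (-11) + (1) + (-10) + (4) = -13

-13


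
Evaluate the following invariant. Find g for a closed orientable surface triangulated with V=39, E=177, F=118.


chi = V - E + F = 39 - 177 + 118 = -20
For orientable closed surface: chi = 2 - 2g, so g = (2 - chi)/2.
g = (2 - (-20)) / 2 = 22 / 2 = 11

11


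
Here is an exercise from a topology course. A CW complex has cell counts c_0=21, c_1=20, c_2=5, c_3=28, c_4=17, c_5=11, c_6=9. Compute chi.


chi = sum_k (-1)^k c_k.
= (-1)^0*21 + (-1)^1*20 + (-1)^2*5 + (-1)^3*28 + (-1)^4*17 + (-1)^5*11 + (-1)^6*9
= (21) + (-20) + (5) + (-28) + (17) + (-11) + (9)
= -7

-7


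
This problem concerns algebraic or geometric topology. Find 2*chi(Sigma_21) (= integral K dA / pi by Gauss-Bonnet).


Gauss-Bonnet: integral K dA = 2*pi*chi(M).
chi(Sigma_21) = 2 - 2*21 = -40.
(integral K dA)/pi = 2*chi = 2*(-40) = -80

-80


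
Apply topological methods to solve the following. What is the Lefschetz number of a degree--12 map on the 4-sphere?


On S^4: L(f) = tr(f_0*) + (-1)^4 tr(f_4*) = 1 + (-1)^4 * deg(f).
L(f) = 1 + (-1)^4 * -12 = 1 + -12 = -11

-11


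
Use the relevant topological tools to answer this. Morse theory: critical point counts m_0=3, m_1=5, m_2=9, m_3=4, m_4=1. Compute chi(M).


Morse theory: chi(M) = sum_k (-1)^k m_k where m_k = #(index-k critical points).
= (3) + (-5) + (9) + (-4) + (1) = 4

4


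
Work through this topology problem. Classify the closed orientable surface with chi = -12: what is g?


chi = 2 - 2g for closed orientable surfaces.
-12 = 2 - 2g
2g = 2 - (-12) = 14
g = 7

7


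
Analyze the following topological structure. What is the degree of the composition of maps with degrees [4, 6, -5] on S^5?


Degree is multiplicative: deg(composition) = product of degrees.
= (4) * (6) * (-5) = -120

-120


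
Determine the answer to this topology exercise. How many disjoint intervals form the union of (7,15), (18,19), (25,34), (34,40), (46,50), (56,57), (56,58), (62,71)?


Sort and merge overlapping open intervals.
Merged: (7,15), (18,19), (25,34), (34,40), (46,50), (56,58), (62,71).
Number of components = 7

7


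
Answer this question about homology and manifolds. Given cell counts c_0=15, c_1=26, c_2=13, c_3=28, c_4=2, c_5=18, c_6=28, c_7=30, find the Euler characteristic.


chi = sum_k (-1)^k c_k.
= (-1)^0*15 + (-1)^1*26 + (-1)^2*13 + (-1)^3*28 + (-1)^4*2 + (-1)^5*18 + (-1)^6*28 + (-1)^7*30
= (15) + (-26) + (13) + (-28) + (2) + (-18) + (28) + (-30)
= -44

-44


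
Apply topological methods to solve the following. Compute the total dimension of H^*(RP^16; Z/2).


H^k(RP^16; Z/2) = Z/2 for each 0 <= k <= 16.
Total dimension = 16 + 1 = 17

17


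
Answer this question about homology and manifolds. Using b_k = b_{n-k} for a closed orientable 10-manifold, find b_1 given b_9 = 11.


Poincare duality for closed orientable n-manifolds: b_k = b_{n-k}.
Here n = 10, so b_1 = b_9 = 11

11


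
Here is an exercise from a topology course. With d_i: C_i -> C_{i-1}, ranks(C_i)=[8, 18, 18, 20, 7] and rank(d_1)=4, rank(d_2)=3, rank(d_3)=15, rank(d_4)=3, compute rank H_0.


rank H_k = rank(ker d_k) - rank(im d_{k+1}).
rank(ker d_0) = rank(C_0) - rank(d_0) = 8 - 0 = 8.
rank(im d_{0+1}) = 4.
rank H_0 = 8 - 4 = 4

4


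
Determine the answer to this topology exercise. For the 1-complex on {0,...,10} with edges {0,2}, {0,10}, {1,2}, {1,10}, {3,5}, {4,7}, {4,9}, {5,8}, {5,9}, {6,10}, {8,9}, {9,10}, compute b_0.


Run DFS/union-find over 11 vertices.
V = 11, E = 12.
Number of components = 1

1


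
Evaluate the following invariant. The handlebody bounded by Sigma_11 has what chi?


A genus-g handlebody deformation retracts to a wedge of g circles.
chi(vee_g S^1) = 1 - g.
chi(H_11) = 1 - 11 = -10

-10


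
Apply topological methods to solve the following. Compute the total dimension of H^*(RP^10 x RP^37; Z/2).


dim H^*(RP^n; Z/2) = n+1 (one Z/2 in each degree 0..n).
Total Betti number is multiplicative.
Total = (10+1) * (37+1) = 11 * 38 = 418

418


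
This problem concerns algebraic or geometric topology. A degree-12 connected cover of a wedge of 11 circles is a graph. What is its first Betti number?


Nielsen-Schreier: an index-n subgroup of F_r is free of rank 1 + n(r-1).
Equivalently: chi(cover) = n*chi(base); chi(vee_r S^1) = 1 - 11 = -10.
chi(E) = 12*(-10) = -120; rank = 1 - chi(E) = 1 - (-120) = 121.
rank = 1 + 12*(11-1) = 1 + 120 = 121

121


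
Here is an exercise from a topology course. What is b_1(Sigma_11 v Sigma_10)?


For a wedge: H_1(A v B) = H_1(A) + H_1(B).
b_1(Sigma_11) = 22, b_1(Sigma_10) = 20.
b_1 = 22 + 20 = 42

42


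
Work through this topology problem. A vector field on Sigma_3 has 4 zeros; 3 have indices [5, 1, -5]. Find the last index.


Poincare-Hopf: sum of indices = chi(M).
chi(Sigma_3) = 2 - 2*3 = -4.
Sum of known indices = 1.
x = chi - (sum known) = -4 - (1) = -5

-5


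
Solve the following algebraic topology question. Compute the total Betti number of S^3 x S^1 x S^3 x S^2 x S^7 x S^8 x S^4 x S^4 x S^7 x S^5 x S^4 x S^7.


Total Betti number is multiplicative under products.
Each S^d (d>=1) has total Betti number 2.
There are 12 sphere factors.
Total = 2^12 = 4096

4096


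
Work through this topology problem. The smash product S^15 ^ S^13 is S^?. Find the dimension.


S^m ^ S^n = S^{m+n}.
k = 15 + 13 = 28

28


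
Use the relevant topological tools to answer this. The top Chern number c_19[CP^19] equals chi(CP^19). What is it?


For any closed oriented manifold, <e(TM),[M]> = chi(M).
chi(CP^19) = 19+1 = 20

20


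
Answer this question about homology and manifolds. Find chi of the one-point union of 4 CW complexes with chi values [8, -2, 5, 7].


chi(A v B) = chi(A) + chi(B) - 1 (one point identified).
For 4 spaces: chi = (sum chi_i) - (4 - 1).
sum = 18; chi = 18 - 3 = 15

15


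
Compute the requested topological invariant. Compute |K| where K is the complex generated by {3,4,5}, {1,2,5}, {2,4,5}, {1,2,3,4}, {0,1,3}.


Each maximal simplex on m vertices has 2^m - 1 nonempty faces.
Take the union (dedupe shared faces).
Total distinct faces = 27

27


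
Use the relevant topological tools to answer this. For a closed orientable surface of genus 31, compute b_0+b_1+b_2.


For Sigma_31: b_0 = 1, b_1 = 2g = 62, b_2 = 1.
Total = 1 + 62 + 1 = 64

64


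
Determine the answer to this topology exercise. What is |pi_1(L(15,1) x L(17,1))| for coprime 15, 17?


pi_1(X x Y) = pi_1(X) x pi_1(Y).
pi_1(L(15,1)) = Z/15, pi_1(L(17,1)) = Z/17.
|Z/15 x Z/17| = 15 * 17 = 255

255


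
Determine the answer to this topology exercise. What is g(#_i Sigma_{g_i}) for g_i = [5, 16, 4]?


Genus is additive under connected sum of orientable surfaces.
g = 5 + 16 + 4 = 25

25


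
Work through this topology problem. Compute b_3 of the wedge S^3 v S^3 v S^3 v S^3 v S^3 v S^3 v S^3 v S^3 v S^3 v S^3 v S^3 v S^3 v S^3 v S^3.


For a wedge of spheres, H_k (k>0) is free on one generator per sphere of dimension k.
Spheres of dimension 3: count = 14.
b_3 = 14

14


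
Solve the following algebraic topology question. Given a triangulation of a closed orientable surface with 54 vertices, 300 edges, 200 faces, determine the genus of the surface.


chi = V - E + F = 54 - 300 + 200 = -46
For orientable closed surface: chi = 2 - 2g, so g = (2 - chi)/2.
g = (2 - (-46)) / 2 = 48 / 2 = 24

24


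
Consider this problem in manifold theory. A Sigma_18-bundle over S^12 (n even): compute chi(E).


chi(S^12) = 2 (n even), chi(Sigma_18) = 2 - 2*18 = -34.
chi(E) = 2 * (-34) = -68

-68


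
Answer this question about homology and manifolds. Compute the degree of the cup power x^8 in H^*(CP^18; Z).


|x| = 2 in H^*(CP^n).
|x^8| = 8 * |x| = 8 * 2 = 16

16


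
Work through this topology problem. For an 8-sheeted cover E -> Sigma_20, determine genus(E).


For an n-sheeted cover: chi(E) = n * chi(B).
chi(Sigma_20) = 2 - 2*20 = -38.
chi(E) = 8 * (-38) = -304.
genus(E) = (2 - chi(E))/2 = (2 - (-304))/2 = 306/2 = 153

153


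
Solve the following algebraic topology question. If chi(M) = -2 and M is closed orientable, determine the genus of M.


chi = 2 - 2g for closed orientable surfaces.
-2 = 2 - 2g
2g = 2 - (-2) = 4
g = 2

2


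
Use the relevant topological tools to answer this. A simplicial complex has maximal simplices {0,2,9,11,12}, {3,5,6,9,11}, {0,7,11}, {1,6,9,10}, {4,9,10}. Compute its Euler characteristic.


Enumerate all faces; f-vector: f_0=12, f_1=28, f_2=26, f_3=11, f_4=2.
chi = sum (-1)^k f_k = 1

1


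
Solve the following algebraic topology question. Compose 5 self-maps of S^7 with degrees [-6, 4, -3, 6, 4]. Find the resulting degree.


Degree is multiplicative: deg(composition) = product of degrees.
= (-6) * (4) * (-3) * (6) * (4) = 1728

1728


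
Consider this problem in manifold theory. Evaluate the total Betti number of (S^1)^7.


b_k(T^7) = C(7,k), so the sum over k is sum_k C(7,k) = 2^7.
Total = 2^7 = 128

128


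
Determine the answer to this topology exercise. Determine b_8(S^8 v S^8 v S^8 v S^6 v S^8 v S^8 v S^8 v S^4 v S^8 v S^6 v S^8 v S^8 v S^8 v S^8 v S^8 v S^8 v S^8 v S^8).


For a wedge of spheres, H_k (k>0) is free on one generator per sphere of dimension k.
Spheres of dimension 8: count = 15.
b_8 = 15

15


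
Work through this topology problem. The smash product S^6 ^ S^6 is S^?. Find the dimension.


S^m ^ S^n = S^{m+n}.
k = 6 + 6 = 12

12


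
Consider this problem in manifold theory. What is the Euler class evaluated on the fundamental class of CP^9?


For any closed oriented manifold, <e(TM),[M]> = chi(M).
chi(CP^9) = 9+1 = 10

10


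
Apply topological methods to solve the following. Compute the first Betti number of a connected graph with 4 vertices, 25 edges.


For a connected graph: rank(pi_1) = b_1 = E - V + 1 = 1 - chi.
chi = V - E = 4 - 25 = -21.
rank = 1 - (-21) = 25 - 4 + 1 = 22

22


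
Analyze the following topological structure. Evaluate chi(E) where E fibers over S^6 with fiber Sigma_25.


chi(S^6) = 2 (n even), chi(Sigma_25) = 2 - 2*25 = -48.
chi(E) = 2 * (-48) = -96

-96


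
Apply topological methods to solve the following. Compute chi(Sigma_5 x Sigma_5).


chi(Sigma_5) = 2 - 2*5 = -8
chi(Sigma_5) = 2 - 2*5 = -8
chi(product) = (-8) * (-8) = 64

64


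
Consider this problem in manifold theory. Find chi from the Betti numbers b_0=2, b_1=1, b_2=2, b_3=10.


chi = sum_k (-1)^k b_k.
= (2) + (-1) + (2) + (-10)
= -7

-7


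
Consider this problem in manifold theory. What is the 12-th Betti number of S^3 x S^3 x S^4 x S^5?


Each S^d has Poincare polynomial 1 + t^d.
The product S^3 x S^3 x S^4 x S^5 has Poincare polynomial prod(1+t^d_i).
Expanding: b_0=1, b_3=2, b_4=1, b_5=1, b_6=1, b_7=2, b_8=2, b_9=1, b_10=1, b_11=1, b_12=2, b_15=1.
b_12 = 2

2


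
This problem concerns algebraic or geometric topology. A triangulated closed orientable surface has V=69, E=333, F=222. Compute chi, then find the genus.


chi = V - E + F = 69 - 333 + 222 = -42
For orientable closed surface: chi = 2 - 2g, so g = (2 - chi)/2.
g = (2 - (-42)) / 2 = 44 / 2 = 22

22


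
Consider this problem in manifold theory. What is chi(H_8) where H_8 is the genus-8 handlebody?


A genus-g handlebody deformation retracts to a wedge of g circles.
chi(vee_g S^1) = 1 - g.
chi(H_8) = 1 - 8 = -7

-7


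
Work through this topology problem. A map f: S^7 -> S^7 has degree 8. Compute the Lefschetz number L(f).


On S^7: L(f) = tr(f_0*) + (-1)^7 tr(f_7*) = 1 + (-1)^7 * deg(f).
L(f) = 1 + (-1)^7 * 8 = 1 + -8 = -7

-7


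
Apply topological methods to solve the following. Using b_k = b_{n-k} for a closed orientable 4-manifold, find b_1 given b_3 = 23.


Poincare duality for closed orientable n-manifolds: b_k = b_{n-k}.
Here n = 4, so b_1 = b_3 = 23

23


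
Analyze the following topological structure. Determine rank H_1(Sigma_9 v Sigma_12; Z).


For a wedge: H_1(A v B) = H_1(A) + H_1(B).
b_1(Sigma_9) = 18, b_1(Sigma_12) = 24.
b_1 = 18 + 24 = 42

42


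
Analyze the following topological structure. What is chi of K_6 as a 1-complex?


K_6: V = 6, E = C(6,2) = 15.
chi = V - E = 6 - 15 = -9

-9


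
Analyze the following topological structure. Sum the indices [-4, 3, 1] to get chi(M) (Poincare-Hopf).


Poincare-Hopf: chi(M) = sum of indices of zeros.
chi = (-4) + (3) + (1) = 0

0


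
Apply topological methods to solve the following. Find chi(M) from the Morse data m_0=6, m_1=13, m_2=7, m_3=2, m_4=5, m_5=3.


Morse theory: chi(M) = sum_k (-1)^k m_k where m_k = #(index-k critical points).
= (6) + (-13) + (7) + (-2) + (5) + (-3) = 0

0


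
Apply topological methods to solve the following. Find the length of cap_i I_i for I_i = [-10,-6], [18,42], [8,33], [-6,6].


Intersection = [max(a_i), min(b_i)] = [18, -6].
Since 18 > -6, the intersection is empty.
Length = 0

0


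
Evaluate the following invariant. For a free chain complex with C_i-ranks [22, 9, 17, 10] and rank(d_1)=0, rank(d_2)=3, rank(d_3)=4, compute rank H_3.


rank H_k = rank(ker d_k) - rank(im d_{k+1}).
rank(ker d_3) = rank(C_3) - rank(d_3) = 10 - 4 = 6.
rank(im d_{3+1}) = 0.
rank H_3 = 6 - 0 = 6

6


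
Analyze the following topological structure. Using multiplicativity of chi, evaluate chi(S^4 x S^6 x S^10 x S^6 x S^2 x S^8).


chi is multiplicative: chi(X x Y) = chi(X) chi(Y).
Each even-dim sphere has chi = 2. There are 6 factors.
chi = 2^6 = 64

64


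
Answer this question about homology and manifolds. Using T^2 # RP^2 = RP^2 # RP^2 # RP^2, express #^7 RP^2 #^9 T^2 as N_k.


Since a >= 1, the sum is non-orientable; each T^2 can be replaced by RP^2 # RP^2 (since T^2#RP^2 = 3RP^2).
Total crosscaps k = 7 + 2*9 = 25.
Check via chi: chi = 7*1 + 9*0 - (7+9-1)*2 = -23 = 2 - k = -23. Consistent.

25


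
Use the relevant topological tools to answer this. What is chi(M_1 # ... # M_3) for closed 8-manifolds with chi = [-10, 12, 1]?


For n-manifolds: chi(A#B) = chi(A) + chi(B) - chi(S^8).
chi(S^8) = 1 + (-1)^8 = 2.
chi(#) = (sum chi_i) - (3-1)*chi(S^8) = 3 - 2*2 = -1

-1


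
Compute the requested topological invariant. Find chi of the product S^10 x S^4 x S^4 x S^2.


chi is multiplicative: chi(X x Y) = chi(X) chi(Y).
Each even-dim sphere has chi = 2. There are 4 factors.
chi = 2^4 = 16

16


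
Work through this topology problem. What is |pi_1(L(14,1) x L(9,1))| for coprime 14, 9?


pi_1(X x Y) = pi_1(X) x pi_1(Y).
pi_1(L(14,1)) = Z/14, pi_1(L(9,1)) = Z/9.
|Z/14 x Z/9| = 14 * 9 = 126

126


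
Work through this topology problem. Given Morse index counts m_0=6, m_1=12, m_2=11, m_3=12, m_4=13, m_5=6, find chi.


Morse theory: chi(M) = sum_k (-1)^k m_k where m_k = #(index-k critical points).
= (6) + (-12) + (11) + (-12) + (13) + (-6) = 0

0


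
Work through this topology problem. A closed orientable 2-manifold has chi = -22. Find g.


chi = 2 - 2g for closed orientable surfaces.
-22 = 2 - 2g
2g = 2 - (-22) = 24
g = 12

12


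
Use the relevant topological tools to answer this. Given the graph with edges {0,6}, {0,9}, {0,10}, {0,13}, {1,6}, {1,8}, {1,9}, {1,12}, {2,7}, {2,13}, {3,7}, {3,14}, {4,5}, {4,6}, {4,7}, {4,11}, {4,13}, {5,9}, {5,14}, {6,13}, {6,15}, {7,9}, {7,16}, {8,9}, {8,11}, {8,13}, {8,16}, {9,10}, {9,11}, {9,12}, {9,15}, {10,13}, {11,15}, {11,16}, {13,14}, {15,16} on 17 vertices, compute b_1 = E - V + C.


b_1 = E - V + (number of components).
E = 36, V = 17, components = 1.
b_1 = 36 - 17 + 1 = 20

20


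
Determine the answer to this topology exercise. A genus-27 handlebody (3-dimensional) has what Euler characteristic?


A genus-g handlebody deformation retracts to a wedge of g circles.
chi(vee_g S^1) = 1 - g.
chi(H_27) = 1 - 27 = -26

-26


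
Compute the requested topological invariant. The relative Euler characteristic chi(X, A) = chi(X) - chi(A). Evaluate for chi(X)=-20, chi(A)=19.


Relative Euler characteristic: chi(X, A) = chi(X) - chi(A).
= -20 - (19) = -39

-39


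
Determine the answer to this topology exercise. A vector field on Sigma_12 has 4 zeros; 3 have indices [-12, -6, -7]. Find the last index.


Poincare-Hopf: sum of indices = chi(M).
chi(Sigma_12) = 2 - 2*12 = -22.
Sum of known indices = -25.
x = chi - (sum known) = -22 - (-25) = 3

3


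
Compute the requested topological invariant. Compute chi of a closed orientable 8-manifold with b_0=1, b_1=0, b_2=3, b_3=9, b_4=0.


By Poincare duality b_k = b_{8-k}, so full Betti numbers: b_0=1, b_1=0, b_2=3, b_3=9, b_4=0, b_5=9, b_6=3, b_7=0, b_8=1.
chi = sum (-1)^k b_k = -10

-10


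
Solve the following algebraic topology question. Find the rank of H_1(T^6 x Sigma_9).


pi_1(A x B) = pi_1(A) x pi_1(B); rank of abelianization = b_1.
b_1(T^6) = 6, b_1(Sigma_9) = 2*9 = 18.
b_1(product) = 6 + 18 = 24

24


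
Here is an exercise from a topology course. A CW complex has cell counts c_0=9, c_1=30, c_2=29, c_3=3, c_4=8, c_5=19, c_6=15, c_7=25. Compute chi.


chi = sum_k (-1)^k c_k.
= (-1)^0*9 + (-1)^1*30 + (-1)^2*29 + (-1)^3*3 + (-1)^4*8 + (-1)^5*19 + (-1)^6*15 + (-1)^7*25
= (9) + (-30) + (29) + (-3) + (8) + (-19) + (15) + (-25)
= -16

-16


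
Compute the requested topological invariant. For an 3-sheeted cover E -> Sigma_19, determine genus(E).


For an n-sheeted cover: chi(E) = n * chi(B).
chi(Sigma_19) = 2 - 2*19 = -36.
chi(E) = 3 * (-36) = -108.
genus(E) = (2 - chi(E))/2 = (2 - (-108))/2 = 110/2 = 55

55


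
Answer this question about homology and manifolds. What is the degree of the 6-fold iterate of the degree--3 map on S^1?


deg(f) = -3. Degree is multiplicative: deg(f^6) = (deg f)^6.
deg(f^6) = (-3)^6 = 729

729


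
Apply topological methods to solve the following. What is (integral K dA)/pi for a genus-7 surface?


Gauss-Bonnet: integral K dA = 2*pi*chi(M).
chi(Sigma_7) = 2 - 2*7 = -12.
(integral K dA)/pi = 2*chi = 2*(-12) = -24

-24


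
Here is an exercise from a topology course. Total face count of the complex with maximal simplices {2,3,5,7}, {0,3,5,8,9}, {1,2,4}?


Each maximal simplex on m vertices has 2^m - 1 nonempty faces.
Take the union (dedupe shared faces).
Total distinct faces = 49

49


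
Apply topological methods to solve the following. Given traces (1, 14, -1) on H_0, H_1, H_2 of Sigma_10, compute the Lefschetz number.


L(f) = tr(f_0*) - tr(f_1*) + tr(f_2*).
= 1 - (14) + (-1)
= -14

-14


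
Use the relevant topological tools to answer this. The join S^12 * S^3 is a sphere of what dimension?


Join of spheres: S^m * S^n = S^{m+n+1}.
dim = 12 + 3 + 1 = 16

16


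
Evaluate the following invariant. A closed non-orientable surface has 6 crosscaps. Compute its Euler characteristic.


For a non-orientable closed surface with k crosscaps: chi = 2 - k.
Here k = 6.
chi = 2 - 6 = -4

-4


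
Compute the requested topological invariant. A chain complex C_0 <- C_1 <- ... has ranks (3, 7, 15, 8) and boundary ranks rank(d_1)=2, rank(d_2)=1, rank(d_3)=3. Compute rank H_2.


rank H_k = rank(ker d_k) - rank(im d_{k+1}).
rank(ker d_2) = rank(C_2) - rank(d_2) = 15 - 1 = 14.
rank(im d_{2+1}) = 3.
rank H_2 = 14 - 3 = 11

11


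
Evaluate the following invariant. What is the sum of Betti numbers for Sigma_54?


For Sigma_54: b_0 = 1, b_1 = 2g = 108, b_2 = 1.
Total = 1 + 108 + 1 = 110

110


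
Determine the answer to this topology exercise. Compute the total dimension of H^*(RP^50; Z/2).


H^k(RP^50; Z/2) = Z/2 for each 0 <= k <= 50.
Total dimension = 50 + 1 = 51

51


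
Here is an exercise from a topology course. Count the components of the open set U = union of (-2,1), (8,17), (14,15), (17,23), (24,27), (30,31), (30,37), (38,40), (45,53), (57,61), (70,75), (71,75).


Sort and merge overlapping open intervals.
Merged: (-2,1), (8,17), (17,23), (24,27), (30,37), (38,40), (45,53), (57,61), (70,75).
Number of components = 9

9


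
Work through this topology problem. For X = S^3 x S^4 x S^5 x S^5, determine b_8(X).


Each S^d has Poincare polynomial 1 + t^d.
The product S^3 x S^4 x S^5 x S^5 has Poincare polynomial prod(1+t^d_i).
Expanding: b_0=1, b_3=1, b_4=1, b_5=2, b_7=1, b_8=2, b_9=2, b_10=1, b_12=2, b_13=1, b_14=1, b_17=1.
b_8 = 2

2


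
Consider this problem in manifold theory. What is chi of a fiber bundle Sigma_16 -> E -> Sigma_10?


For a fiber bundle F -> E -> B (with CW structure): chi(E) = chi(B) * chi(F).
chi(Sigma_10) = -18, chi(Sigma_16) = -30.
chi(E) = (-18) * (-30) = 540

540


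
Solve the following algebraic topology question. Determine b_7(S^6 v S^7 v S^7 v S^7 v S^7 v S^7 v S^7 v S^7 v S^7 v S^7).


For a wedge of spheres, H_k (k>0) is free on one generator per sphere of dimension k.
Spheres of dimension 7: count = 9.
b_7 = 9

9


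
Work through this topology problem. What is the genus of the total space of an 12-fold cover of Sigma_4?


For an n-sheeted cover: chi(E) = n * chi(B).
chi(Sigma_4) = 2 - 2*4 = -6.
chi(E) = 12 * (-6) = -72.
genus(E) = (2 - chi(E))/2 = (2 - (-72))/2 = 74/2 = 37

37


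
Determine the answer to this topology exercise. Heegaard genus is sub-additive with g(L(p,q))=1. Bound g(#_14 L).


Heegaard genus satisfies g(A#B) <= g(A) + g(B).
Each lens space has g = 1.
Upper bound: 14 * 1 = 14

14


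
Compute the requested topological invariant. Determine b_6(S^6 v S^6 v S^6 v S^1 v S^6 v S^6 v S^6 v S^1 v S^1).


For a wedge of spheres, H_k (k>0) is free on one generator per sphere of dimension k.
Spheres of dimension 6: count = 6.
b_6 = 6

6


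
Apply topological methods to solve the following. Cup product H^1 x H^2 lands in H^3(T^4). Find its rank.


Cup product: H^p x H^q -> H^{p+q}; here p+q = 1+2 = 3.
rank H^k(T^n) = C(n,k).
C(4,3) = 4

4


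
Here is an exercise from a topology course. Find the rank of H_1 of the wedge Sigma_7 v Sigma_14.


For a wedge: H_1(A v B) = H_1(A) + H_1(B).
b_1(Sigma_7) = 14, b_1(Sigma_14) = 28.
b_1 = 14 + 28 = 42

42


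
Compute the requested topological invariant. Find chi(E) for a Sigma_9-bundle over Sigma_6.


For a fiber bundle F -> E -> B (with CW structure): chi(E) = chi(B) * chi(F).
chi(Sigma_6) = -10, chi(Sigma_9) = -16.
chi(E) = (-10) * (-16) = 160

160


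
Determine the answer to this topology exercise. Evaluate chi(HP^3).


HP^3 has one cell in each dimension 0, 4, ..., 4*3 (3+1 cells, all even-dim).
chi = 3 + 1 = 4

4


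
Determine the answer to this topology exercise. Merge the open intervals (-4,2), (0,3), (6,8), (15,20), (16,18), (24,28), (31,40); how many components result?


Sort and merge overlapping open intervals.
Merged: (-4,3), (6,8), (15,20), (24,28), (31,40).
Number of components = 5

5


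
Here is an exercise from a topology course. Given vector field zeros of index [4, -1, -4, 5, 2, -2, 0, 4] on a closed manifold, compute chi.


Poincare-Hopf: chi(M) = sum of indices of zeros.
chi = (4) + (-1) + (-4) + (5) + (2) + (-2) + (0) + (4) = 8

8


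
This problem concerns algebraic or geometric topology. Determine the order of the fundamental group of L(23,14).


pi_1(L(p,q)) = Z/pZ for any q coprime to p.
|pi_1(L(23,14))| = 23

23


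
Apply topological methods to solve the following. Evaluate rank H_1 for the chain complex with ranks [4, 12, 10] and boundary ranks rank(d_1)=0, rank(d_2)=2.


rank H_k = rank(ker d_k) - rank(im d_{k+1}).
rank(ker d_1) = rank(C_1) - rank(d_1) = 12 - 0 = 12.
rank(im d_{1+1}) = 2.
rank H_1 = 12 - 2 = 10

10


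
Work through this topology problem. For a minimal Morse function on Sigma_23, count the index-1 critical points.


A perfect Morse function has m_k = b_k.
For Sigma_23: b_0=1, b_1=2g=46, b_2=1.
Saddles m_1 = 2g = 46

46


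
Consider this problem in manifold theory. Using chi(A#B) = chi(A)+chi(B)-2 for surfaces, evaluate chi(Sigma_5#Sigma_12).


chi(Sigma_5) = 2 - 2*5 = -8
chi(Sigma_12) = 2 - 2*12 = -22
For surfaces: chi(A#B) = chi(A) + chi(B) - 2.
chi = -8 + -22 - 2 = -32

-32


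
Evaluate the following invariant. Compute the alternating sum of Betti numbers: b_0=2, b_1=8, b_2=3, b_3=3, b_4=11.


chi = sum_k (-1)^k b_k.
= (2) + (-8) + (3) + (-3) + (11)
= 5

5


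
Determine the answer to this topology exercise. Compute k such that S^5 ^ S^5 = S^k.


S^m ^ S^n = S^{m+n}.
k = 5 + 5 = 10

10


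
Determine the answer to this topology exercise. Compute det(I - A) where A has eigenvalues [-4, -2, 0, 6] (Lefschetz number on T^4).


For a torus self-map: L(f) = det(I - A) where A acts on H_1.
L(f) = (1--4) * (1--2) * (1-0) * (1-6) = 5 * 3 * 1 * -5 = -75

-75


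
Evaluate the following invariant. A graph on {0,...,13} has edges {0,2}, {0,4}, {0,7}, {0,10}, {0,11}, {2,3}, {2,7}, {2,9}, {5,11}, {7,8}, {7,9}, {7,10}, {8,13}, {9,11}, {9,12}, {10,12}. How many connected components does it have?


Run DFS/union-find over 14 vertices.
V = 14, E = 16.
Number of components = 3

3


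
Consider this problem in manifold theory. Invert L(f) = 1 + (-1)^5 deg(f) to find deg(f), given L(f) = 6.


L(f) = 1 + (-1)^5 deg(f) on S^5.
6 = 1 + (-1)^5 * deg(f)
(-1)^5 * deg(f) = 5
deg(f) = -5

-5


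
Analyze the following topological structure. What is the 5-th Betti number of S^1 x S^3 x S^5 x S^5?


Each S^d has Poincare polynomial 1 + t^d.
The product S^1 x S^3 x S^5 x S^5 has Poincare polynomial prod(1+t^d_i).
Expanding: b_0=1, b_1=1, b_3=1, b_4=1, b_5=2, b_6=2, b_8=2, b_9=2, b_10=1, b_11=1, b_13=1, b_14=1.
b_5 = 2

2


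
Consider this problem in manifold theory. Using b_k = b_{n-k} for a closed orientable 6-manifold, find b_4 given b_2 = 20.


Poincare duality for closed orientable n-manifolds: b_k = b_{n-k}.
Here n = 6, so b_4 = b_2 = 20

20


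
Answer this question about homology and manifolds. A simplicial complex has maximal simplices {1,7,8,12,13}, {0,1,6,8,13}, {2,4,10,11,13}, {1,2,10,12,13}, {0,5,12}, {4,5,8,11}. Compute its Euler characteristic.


Enumerate all faces; f-vector: f_0=12, f_1=39, f_2=42, f_3=21, f_4=4.
chi = sum (-1)^k f_k = -2

-2


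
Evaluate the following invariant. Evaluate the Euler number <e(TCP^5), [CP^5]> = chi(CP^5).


For any closed oriented manifold, <e(TM),[M]> = chi(M).
chi(CP^5) = 5+1 = 6

6


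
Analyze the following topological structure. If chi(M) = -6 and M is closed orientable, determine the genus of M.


chi = 2 - 2g for closed orientable surfaces.
-6 = 2 - 2g
2g = 2 - (-6) = 8
g = 4

4


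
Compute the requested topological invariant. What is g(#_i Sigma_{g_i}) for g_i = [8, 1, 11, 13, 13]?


Genus is additive under connected sum of orientable surfaces.
g = 8 + 1 + 11 + 13 + 13 = 46

46


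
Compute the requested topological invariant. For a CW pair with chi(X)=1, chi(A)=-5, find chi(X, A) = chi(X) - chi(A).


Relative Euler characteristic: chi(X, A) = chi(X) - chi(A).
= 1 - (-5) = 6

6


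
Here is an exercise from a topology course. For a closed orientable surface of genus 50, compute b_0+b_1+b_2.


For Sigma_50: b_0 = 1, b_1 = 2g = 100, b_2 = 1.
Total = 1 + 100 + 1 = 102

102


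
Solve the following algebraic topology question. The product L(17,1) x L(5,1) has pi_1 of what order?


pi_1(X x Y) = pi_1(X) x pi_1(Y).
pi_1(L(17,1)) = Z/17, pi_1(L(5,1)) = Z/5.
|Z/17 x Z/5| = 17 * 5 = 85

85


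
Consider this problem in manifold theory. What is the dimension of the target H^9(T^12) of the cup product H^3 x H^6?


Cup product: H^p x H^q -> H^{p+q}; here p+q = 3+6 = 9.
rank H^k(T^n) = C(n,k).
C(12,9) = 220

220


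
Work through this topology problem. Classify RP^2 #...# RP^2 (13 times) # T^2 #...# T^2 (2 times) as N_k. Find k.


Since a >= 1, the sum is non-orientable; each T^2 can be replaced by RP^2 # RP^2 (since T^2#RP^2 = 3RP^2).
Total crosscaps k = 13 + 2*2 = 17.
Check via chi: chi = 13*1 + 2*0 - (13+2-1)*2 = -15 = 2 - k = -15. Consistent.

17


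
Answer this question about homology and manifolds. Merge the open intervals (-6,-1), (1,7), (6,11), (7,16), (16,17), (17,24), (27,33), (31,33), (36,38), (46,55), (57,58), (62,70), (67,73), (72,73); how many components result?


Sort and merge overlapping open intervals.
Merged: (-6,-1), (1,16), (16,17), (17,24), (27,33), (36,38), (46,55), (57,58), (62,73).
Number of components = 9

9


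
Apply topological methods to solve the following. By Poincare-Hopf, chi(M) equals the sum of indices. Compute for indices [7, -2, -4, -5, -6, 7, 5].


Poincare-Hopf: chi(M) = sum of indices of zeros.
chi = (7) + (-2) + (-4) + (-5) + (-6) + (7) + (5) = 2

2


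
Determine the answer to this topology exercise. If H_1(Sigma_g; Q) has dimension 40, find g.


For a closed orientable surface: b_1 = 2g.
40 = 2g
g = 40 / 2 = 20

20


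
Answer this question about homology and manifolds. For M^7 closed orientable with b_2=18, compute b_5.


Poincare duality for closed orientable n-manifolds: b_k = b_{n-k}.
Here n = 7, so b_5 = b_2 = 18

18


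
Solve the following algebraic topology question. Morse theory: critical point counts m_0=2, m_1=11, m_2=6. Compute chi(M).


Morse theory: chi(M) = sum_k (-1)^k m_k where m_k = #(index-k critical points).
= (2) + (-11) + (6) = -3

-3


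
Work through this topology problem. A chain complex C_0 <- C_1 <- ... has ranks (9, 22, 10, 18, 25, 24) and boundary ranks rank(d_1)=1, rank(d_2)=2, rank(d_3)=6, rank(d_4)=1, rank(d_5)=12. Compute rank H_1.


rank H_k = rank(ker d_k) - rank(im d_{k+1}).
rank(ker d_1) = rank(C_1) - rank(d_1) = 22 - 1 = 21.
rank(im d_{1+1}) = 2.
rank H_1 = 21 - 2 = 19

19


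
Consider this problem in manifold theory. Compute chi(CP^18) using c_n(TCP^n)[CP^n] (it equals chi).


For any closed oriented manifold, <e(TM),[M]> = chi(M).
chi(CP^18) = 18+1 = 19

19


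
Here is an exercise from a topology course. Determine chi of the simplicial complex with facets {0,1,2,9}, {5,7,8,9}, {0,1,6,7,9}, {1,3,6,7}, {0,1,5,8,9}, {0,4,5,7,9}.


Enumerate all faces; f-vector: f_0=10, f_1=29, f_2=35, f_3=18, f_4=3.
chi = sum (-1)^k f_k = 1

1


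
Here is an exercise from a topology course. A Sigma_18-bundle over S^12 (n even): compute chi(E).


chi(S^12) = 2 (n even), chi(Sigma_18) = 2 - 2*18 = -34.
chi(E) = 2 * (-34) = -68

-68


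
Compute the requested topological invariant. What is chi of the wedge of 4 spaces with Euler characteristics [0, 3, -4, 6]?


chi(A v B) = chi(A) + chi(B) - 1 (one point identified).
For 4 spaces: chi = (sum chi_i) - (4 - 1).
sum = 5; chi = 5 - 3 = 2

2
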